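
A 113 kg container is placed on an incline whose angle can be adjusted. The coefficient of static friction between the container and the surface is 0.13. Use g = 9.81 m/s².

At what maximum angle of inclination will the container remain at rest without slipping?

θ_max ≈ 7.41°

At the slip threshold, m g sin θ = μ_s · m g cos θ, so tan θ = μ_s.
θ_max = arctan(0.13) = 7.41°.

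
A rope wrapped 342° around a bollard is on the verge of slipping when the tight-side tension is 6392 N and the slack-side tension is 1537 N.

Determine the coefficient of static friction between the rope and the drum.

T₂/T₁ = e^{μβ} → μ = ln(T₂/T₁)/β.
β = 342° = 5.969 rad.
μ = ln(6392/1537)/5.969 = ln(4.159)/5.969 = 0.239.

μ ≈ 0.239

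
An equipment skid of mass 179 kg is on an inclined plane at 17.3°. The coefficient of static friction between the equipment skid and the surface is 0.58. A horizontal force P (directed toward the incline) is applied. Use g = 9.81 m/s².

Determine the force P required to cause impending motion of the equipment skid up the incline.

P ≈ 1910 N

At impending motion up the slope, friction acts down-slope at its limit: f = μ_s N.
Perpendicular to the incline: N = m g cos θ + P sin θ.
Along the incline: P cos θ = m g sin θ + μ_s N = m g sin θ + μ_s (m g cos θ + P sin θ).
Solving, P (cos θ − μ_s sin θ) = m g (sin θ + μ_s cos θ), so P = 179×9.81×(sin 17.3° + 0.58 cos 17.3°)/(cos 17.3° − 0.58 sin 17.3°) = 1760×0.8511/0.7823 = 1910 N.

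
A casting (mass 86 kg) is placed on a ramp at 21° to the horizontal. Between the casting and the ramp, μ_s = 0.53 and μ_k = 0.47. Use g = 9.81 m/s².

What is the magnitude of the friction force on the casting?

f ≈ 302 N (up the incline)

Normal force: N = m g cos θ = 86 × 9.81 × cos 21° = 787.6 N.
Along the slope the weight component is m g sin θ = 302.3 N; friction must supply exactly this, acting up-slope.
The static-friction ceiling is μ_s N = 0.53 × 787.6 = 417.4 N.
Since |302.3| ≤ 417.4 N, static friction is sufficient; f equals the required value, not μ_s N.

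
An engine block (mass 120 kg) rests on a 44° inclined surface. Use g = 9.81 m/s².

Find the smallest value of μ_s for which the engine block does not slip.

At the slip threshold m g sin θ = μ_s m g cos θ, so μ_s,min = tan θ.
μ_s,min = tan 44° = 0.966.

μ_s,min ≈ 0.966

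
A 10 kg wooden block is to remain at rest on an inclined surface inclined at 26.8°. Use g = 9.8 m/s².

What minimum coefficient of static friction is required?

μ_s,min ≈ 0.505

At the slip threshold m g sin θ = μ_s m g cos θ, so μ_s,min = tan θ.
μ_s,min = tan 26.8° = 0.505.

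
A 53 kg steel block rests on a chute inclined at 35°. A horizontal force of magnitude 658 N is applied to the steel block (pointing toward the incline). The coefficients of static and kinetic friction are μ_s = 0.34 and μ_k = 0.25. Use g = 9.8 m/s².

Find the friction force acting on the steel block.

The horizontal push has a component P sin θ into the surface, so N = m g cos θ + P sin θ = 425.5 + 377.4 = 802.9 N.
Along the incline, the net driving force (taking up-slope positive) is P cos θ − m g sin θ = 539 − 297.9 = 241.1 N, so equilibrium requires friction f = -241.1 N (down-slope).
Maximum static friction: μ_s N = 0.34 × 802.9 = 273 N.
Since 241.1 N is within the 273 N limit, the steel block stays put and friction is exactly 241 N.

f ≈ 241 N (down the incline)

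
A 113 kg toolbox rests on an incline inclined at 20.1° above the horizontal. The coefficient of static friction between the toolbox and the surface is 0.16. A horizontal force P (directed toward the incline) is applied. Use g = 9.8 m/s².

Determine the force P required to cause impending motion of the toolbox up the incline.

At impending motion up the slope, friction acts down-slope at its limit: f = μ_s N.
Perpendicular to the incline: N = m g cos θ + P sin θ.
Along the incline: P cos θ = m g sin θ + μ_s N = m g sin θ + μ_s (m g cos θ + P sin θ).
Solving, P (cos θ − μ_s sin θ) = m g (sin θ + μ_s cos θ), so P = 113×9.8×(sin 20.1° + 0.16 cos 20.1°)/(cos 20.1° − 0.16 sin 20.1°) = 1110×0.4939/0.8841 = 619 N.

P ≈ 619 N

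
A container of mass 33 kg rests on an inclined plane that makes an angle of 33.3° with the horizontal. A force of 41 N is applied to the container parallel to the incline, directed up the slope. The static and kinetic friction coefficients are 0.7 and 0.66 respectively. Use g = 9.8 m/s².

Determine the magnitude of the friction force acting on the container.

Perpendicular to the surface, N = m g cos θ = 33·9.8·cos 33.3° = 270.3 N.
For equilibrium along the incline the friction force must supply f = m g sin θ − P = 177.6 − 41 = 136.6 N (positive meaning up-slope).
Static friction can supply at most μ_s N = 189.2 N.
Since |136.6| ≤ 189.2 N, the container remains in static equilibrium and friction takes exactly the required value.

f ≈ 137 N (up the incline)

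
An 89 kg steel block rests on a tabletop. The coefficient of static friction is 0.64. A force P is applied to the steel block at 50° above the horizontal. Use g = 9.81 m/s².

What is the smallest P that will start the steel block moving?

N = m g − P sin α (the pull lifts the steel block).
At impending slip, P cos α = μ_s N = μ_s (m g − P sin α).
Solving: P (cos α + μ_s sin α) = μ_s m g → P = 0.64×873/(cos 50° + 0.64 sin 50°) = 559/1.133 = 493 N.

P ≈ 493 N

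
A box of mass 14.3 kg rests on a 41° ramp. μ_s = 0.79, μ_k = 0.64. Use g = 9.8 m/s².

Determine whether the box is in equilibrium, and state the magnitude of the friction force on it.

f ≈ 67.7 N

N = m g cos θ = 106 N.
Down-slope weight component: m g sin θ = 91.9 N.
μ_s N = 83.6 N.
91.9 > 83.6 N, so it slides; kinetic friction f = μ_k N = 0.64×106 = 67.7 N.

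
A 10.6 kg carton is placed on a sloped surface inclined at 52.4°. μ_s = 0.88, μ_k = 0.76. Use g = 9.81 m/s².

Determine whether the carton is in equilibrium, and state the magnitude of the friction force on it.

f ≈ 48.2 N

N = m g cos θ = 63.4 N.
Down-slope weight component: m g sin θ = 82.4 N.
μ_s N = 55.8 N.
82.4 > 55.8 N, so it slides; kinetic friction f = μ_k N = 0.76×63.4 = 48.2 N.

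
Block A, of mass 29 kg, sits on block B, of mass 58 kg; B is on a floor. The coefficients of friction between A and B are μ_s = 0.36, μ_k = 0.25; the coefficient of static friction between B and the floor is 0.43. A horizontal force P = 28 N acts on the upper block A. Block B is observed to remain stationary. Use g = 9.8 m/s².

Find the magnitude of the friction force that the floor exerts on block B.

Normal force at the A–B interface: N₁ = m_A g = 284.2 N.
Maximum static friction on A from B: μ_s N₁ = 0.36×284.2 = 102.3 N.
Since P = 28 N ≤ 102.3 N, A does not slip on B; friction on A equals P = 28 N.
B experiences an equal 28 N forward from A (third law). B is in equilibrium, so the floor supplies f₂ = 28 N of static friction (limit μ_s(m_A+m_B)g = 366.6 N, not exceeded).

f ≈ 28 N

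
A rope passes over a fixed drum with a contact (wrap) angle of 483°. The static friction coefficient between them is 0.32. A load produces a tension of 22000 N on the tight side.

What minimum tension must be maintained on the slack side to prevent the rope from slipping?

Capstan equation at impending slip: T_tight/T_slack = e^{μβ}.
β = 483° = 8.43 rad; e^{μβ} = e^{0.32×8.43} = 14.84.
T_slack = T_tight / e^{μβ} = 22000 / 14.84 = 1480 N.

T_min ≈ 1480 N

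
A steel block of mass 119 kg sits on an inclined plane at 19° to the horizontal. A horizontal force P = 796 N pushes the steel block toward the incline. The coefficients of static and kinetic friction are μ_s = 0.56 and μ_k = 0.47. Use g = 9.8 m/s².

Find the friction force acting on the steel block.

Resolve perpendicular to the incline: N = m g cos θ + P sin θ = 119×9.8×cos 19° + 796×sin 19° = 1362 N.
Parallel to the incline: P cos θ − m g sin θ = 752.6 − 379.7 = 373 N; the friction needed to balance this is 373 N acting down the slope.
Maximum static friction: μ_s N = 0.56 × 1362 = 762.6 N.
Since 373 N is within the 762.6 N limit, the steel block stays put and friction is exactly 373 N.

f ≈ 373 N (down the incline)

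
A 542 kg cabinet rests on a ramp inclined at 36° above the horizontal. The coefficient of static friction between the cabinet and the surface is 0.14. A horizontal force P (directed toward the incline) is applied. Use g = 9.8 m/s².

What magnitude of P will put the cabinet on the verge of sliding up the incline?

P ≈ 5120 N

At impending motion up the slope, friction acts down-slope at its limit: f = μ_s N.
Perpendicular to the incline: N = m g cos θ + P sin θ.
Along the incline: P cos θ = m g sin θ + μ_s N = m g sin θ + μ_s (m g cos θ + P sin θ).
Solving, P (cos θ − μ_s sin θ) = m g (sin θ + μ_s cos θ), so P = 542×9.8×(sin 36° + 0.14 cos 36°)/(cos 36° − 0.14 sin 36°) = 5310×0.701/0.7267 = 5120 N.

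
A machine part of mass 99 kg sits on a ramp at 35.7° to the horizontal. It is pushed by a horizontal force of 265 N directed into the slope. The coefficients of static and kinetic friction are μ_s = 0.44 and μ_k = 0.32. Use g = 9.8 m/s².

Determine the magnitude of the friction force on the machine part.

f ≈ 351 N (up the incline)

The horizontal push has a component P sin θ into the surface, so N = m g cos θ + P sin θ = 787.9 + 154.6 = 942.5 N.
Parallel to the incline: P cos θ − m g sin θ = 215.2 − 566.2 = -350.9 N; the friction needed to balance this is 350.9 N acting up the slope.
Maximum static friction: μ_s N = 0.44 × 942.5 = 414.7 N.
Since 350.9 N is within the 414.7 N limit, the machine part stays put and friction is exactly 351 N.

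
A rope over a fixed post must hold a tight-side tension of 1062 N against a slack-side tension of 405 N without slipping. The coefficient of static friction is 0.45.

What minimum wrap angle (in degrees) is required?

β_min ≈ 123°

T₂/T₁ = e^{μβ} → β = ln(T₂/T₁)/μ.
β = ln(1062/405)/0.45 = 0.964/0.45 = 2.142 rad.
In degrees: β = 2.142 × 180/π = 123°.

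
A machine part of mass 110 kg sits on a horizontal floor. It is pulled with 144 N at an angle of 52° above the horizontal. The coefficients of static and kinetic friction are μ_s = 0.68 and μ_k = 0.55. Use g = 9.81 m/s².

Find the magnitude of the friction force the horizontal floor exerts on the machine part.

The vertical component of P reduces the normal force: N = m g − P sin α = 1079 − 113.5 = 965.6 N.
Horizontally, friction must balance P cos α = 88.66 N.
The static-friction limit is μ_s N = 656.6 N.
Since 88.66 N does not exceed the limit, the machine part stays at rest and f = 88.7 N.

f ≈ 88.7 N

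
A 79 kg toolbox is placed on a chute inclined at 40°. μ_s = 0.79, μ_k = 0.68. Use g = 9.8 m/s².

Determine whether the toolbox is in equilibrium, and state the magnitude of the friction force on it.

N = m g cos θ = 593 N.
Down-slope weight component: m g sin θ = 498 N.
μ_s N = 469 N.
498 > 469 N, so it slides; kinetic friction f = μ_k N = 0.68×593 = 403 N.

f ≈ 403 N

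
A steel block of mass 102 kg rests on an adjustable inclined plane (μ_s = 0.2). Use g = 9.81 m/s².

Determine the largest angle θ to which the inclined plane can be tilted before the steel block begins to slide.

θ_max ≈ 11.3°

At the slip threshold, m g sin θ = μ_s · m g cos θ, so tan θ = μ_s.
θ_max = arctan(0.2) = 11.3°.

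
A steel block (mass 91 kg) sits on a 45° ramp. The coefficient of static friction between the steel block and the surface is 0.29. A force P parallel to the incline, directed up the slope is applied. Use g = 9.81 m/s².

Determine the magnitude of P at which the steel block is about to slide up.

At impending motion up the slope, friction acts down-slope at its limit: f = μ_s N.
P is parallel to the surface, so N = m g cos θ = 631 N.
Along the incline: P = m g sin θ + μ_s N = 631 + 0.29×631 = 814 N.

P ≈ 814 N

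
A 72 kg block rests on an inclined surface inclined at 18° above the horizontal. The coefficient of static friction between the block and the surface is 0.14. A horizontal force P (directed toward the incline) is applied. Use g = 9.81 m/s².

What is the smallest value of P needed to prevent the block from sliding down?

P_min ≈ 125 N

The block tends to slide down (tan θ > μ_s), so at the point of impending slip friction acts up-slope at its limit: f = μ_s N.
Perpendicular to the incline: N = m g cos θ + P sin θ.
Along the incline: P cos θ + μ_s N = m g sin θ, i.e. P cos θ + μ_s (m g cos θ + P sin θ) = m g sin θ.
Solving, P (cos θ + μ_s sin θ) = m g (sin θ − μ_s cos θ), so P = 706×0.1759/0.9943 = 125 N.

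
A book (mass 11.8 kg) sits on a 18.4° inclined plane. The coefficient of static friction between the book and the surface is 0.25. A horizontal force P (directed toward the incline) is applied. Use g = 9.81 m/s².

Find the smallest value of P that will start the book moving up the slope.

At impending motion up the slope, friction acts down-slope at its limit: f = μ_s N.
Perpendicular to the incline: N = m g cos θ + P sin θ.
Along the incline: P cos θ = m g sin θ + μ_s N = m g sin θ + μ_s (m g cos θ + P sin θ).
Solving, P (cos θ − μ_s sin θ) = m g (sin θ + μ_s cos θ), so P = 11.8×9.81×(sin 18.4° + 0.25 cos 18.4°)/(cos 18.4° − 0.25 sin 18.4°) = 116×0.5529/0.87 = 73.6 N.

P ≈ 73.6 N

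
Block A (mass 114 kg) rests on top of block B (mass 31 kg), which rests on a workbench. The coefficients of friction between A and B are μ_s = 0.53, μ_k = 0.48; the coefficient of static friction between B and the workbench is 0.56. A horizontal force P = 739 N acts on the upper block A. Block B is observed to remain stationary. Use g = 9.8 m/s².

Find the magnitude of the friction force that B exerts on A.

f ≈ 536 N

Between the blocks, N₁ = m_A g = 1117 N.
Maximum static friction on A from B: μ_s N₁ = 0.53×1117 = 592.1 N.
P = 739 N exceeds that limit, so A slips over B and the interface friction becomes kinetic: f₁ = μ_k N₁ = 0.48×1117 = 536 N.
By Newton's third law B feels 536 N forward from A. With B stationary, the floor's static friction on B balances it: f₂ = 536 N (well within μ_s(m_A+m_B)g = 795.8 N).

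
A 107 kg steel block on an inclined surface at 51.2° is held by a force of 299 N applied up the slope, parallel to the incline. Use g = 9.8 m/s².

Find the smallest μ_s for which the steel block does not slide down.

μ_s,min ≈ 0.789

N = m g cos θ = 657.1 N.
Friction must make up the shortfall along the incline: f = m g sin θ − P = 817.2 − 299 = 518.2 N.
At the threshold f = μ_s N, so μ_s,min = 518.2/657.1 = 0.789.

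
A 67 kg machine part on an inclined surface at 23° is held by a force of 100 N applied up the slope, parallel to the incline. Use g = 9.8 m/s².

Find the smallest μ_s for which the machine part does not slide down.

N = m g cos θ = 604.4 N.
Friction must make up the shortfall along the incline: f = m g sin θ − P = 256.6 − 100 = 156.6 N.
At the threshold f = μ_s N, so μ_s,min = 156.6/604.4 = 0.259.

μ_s,min ≈ 0.259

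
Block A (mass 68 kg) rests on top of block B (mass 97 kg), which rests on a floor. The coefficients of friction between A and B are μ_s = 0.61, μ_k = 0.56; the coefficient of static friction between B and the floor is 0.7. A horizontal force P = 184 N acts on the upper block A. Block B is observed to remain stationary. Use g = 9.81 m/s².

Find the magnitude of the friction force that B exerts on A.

Normal force at the A–B interface: N₁ = m_A g = 667.1 N.
Maximum static friction on A from B: μ_s N₁ = 0.61×667.1 = 406.9 N.
P = 184 N is within that limit, so A and B move together (both at rest); the A–B friction is simply f₁ = P = 184 N.
B experiences an equal 184 N forward from A (third law). B is in equilibrium, so the floor supplies f₂ = 184 N of static friction (limit μ_s(m_A+m_B)g = 1133 N, not exceeded).

f ≈ 184 N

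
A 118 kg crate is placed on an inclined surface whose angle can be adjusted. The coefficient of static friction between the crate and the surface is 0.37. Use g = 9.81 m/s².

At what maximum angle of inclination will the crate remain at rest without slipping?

At the slip threshold, m g sin θ = μ_s · m g cos θ, so tan θ = μ_s.
θ_max = arctan(0.37) = 20.3°.

θ_max ≈ 20.3°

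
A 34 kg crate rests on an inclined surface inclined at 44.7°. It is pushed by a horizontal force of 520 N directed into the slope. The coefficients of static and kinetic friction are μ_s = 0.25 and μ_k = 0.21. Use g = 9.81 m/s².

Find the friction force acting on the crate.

Resolve perpendicular to the incline: N = m g cos θ + P sin θ = 34×9.81×cos 44.7° + 520×sin 44.7° = 602.8 N.
Parallel to the incline: P cos θ − m g sin θ = 369.6 − 234.6 = 135 N; the friction needed to balance this is 135 N acting down the slope.
Maximum static friction: μ_s N = 0.25 × 602.8 = 150.7 N.
|f_req| = 135 ≤ 150.7 N → the crate is in equilibrium; friction equals the required value.

f ≈ 135 N (down the incline)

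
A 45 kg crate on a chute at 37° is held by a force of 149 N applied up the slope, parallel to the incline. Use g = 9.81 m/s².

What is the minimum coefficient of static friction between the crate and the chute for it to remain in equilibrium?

μ_s,min ≈ 0.331

N = m g cos θ = 352.6 N.
Friction must make up the shortfall along the incline: f = m g sin θ − P = 265.7 − 149 = 116.7 N.
At the threshold f = μ_s N, so μ_s,min = 116.7/352.6 = 0.331.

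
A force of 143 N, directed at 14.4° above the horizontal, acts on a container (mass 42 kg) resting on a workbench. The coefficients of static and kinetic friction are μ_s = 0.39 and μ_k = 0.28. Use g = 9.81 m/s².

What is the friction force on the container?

The vertical component of P reduces the normal force: N = m g − P sin α = 412 − 35.56 = 376.5 N.
The horizontal driving force is P cos α = 138.5 N, so equilibrium needs friction f = 138.5 N.
μ_s N = 0.39 × 376.5 = 146.8 N.
Since 138.5 N does not exceed the limit, the container stays at rest and f = 139 N.

f ≈ 139 N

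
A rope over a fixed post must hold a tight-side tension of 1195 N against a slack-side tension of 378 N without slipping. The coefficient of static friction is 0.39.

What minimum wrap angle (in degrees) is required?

T₂/T₁ = e^{μβ} → β = ln(T₂/T₁)/μ.
β = ln(1195/378)/0.39 = 1.151/0.39 = 2.951 rad.
In degrees: β = 2.951 × 180/π = 169°.

β_min ≈ 169°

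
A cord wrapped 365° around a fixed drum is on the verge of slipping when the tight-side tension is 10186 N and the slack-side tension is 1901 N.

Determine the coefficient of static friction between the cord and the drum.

T₂/T₁ = e^{μβ} → μ = ln(T₂/T₁)/β.
β = 365° = 6.37 rad.
μ = ln(10186/1901)/6.37 = ln(5.358)/6.37 = 0.264.

μ ≈ 0.264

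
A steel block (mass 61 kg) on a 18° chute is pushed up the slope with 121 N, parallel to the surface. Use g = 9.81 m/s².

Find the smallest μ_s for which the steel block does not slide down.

μ_s,min ≈ 0.112

N = m g cos θ = 569.1 N.
Friction must make up the shortfall along the incline: f = m g sin θ − P = 184.9 − 121 = 63.92 N.
At the threshold f = μ_s N, so μ_s,min = 63.92/569.1 = 0.112.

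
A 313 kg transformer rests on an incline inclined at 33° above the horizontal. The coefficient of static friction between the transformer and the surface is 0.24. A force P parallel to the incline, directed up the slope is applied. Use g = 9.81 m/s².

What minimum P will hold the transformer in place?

P_min ≈ 1050 N

The transformer tends to slide down (tan θ > μ_s), so at the point of impending slip friction acts up-slope at its limit: f = μ_s N.
P is parallel to the surface, so N = m g cos θ = 2580 N.
Along the incline: P + μ_s N = m g sin θ, so P = 1670 − 0.24×2580 = 1050 N.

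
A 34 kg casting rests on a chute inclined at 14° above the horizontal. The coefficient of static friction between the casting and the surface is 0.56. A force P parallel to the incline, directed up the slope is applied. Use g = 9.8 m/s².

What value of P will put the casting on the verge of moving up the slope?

P ≈ 262 N

At impending motion up the slope, friction acts down-slope at its limit: f = μ_s N.
P is parallel to the surface, so N = m g cos θ = 323 N.
Along the incline: P = m g sin θ + μ_s N = 80.6 + 0.56×323 = 262 N.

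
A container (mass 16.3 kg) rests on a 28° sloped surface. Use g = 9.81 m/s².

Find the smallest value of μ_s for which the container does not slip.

μ_s,min ≈ 0.532

At the slip threshold m g sin θ = μ_s m g cos θ, so μ_s,min = tan θ.
μ_s,min = tan 28° = 0.532.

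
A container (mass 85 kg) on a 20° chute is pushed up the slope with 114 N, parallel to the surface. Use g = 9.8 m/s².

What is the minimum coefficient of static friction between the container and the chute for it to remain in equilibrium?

μ_s,min ≈ 0.218

N = m g cos θ = 782.8 N.
Friction must make up the shortfall along the incline: f = m g sin θ − P = 284.9 − 114 = 170.9 N.
At the threshold f = μ_s N, so μ_s,min = 170.9/782.8 = 0.218.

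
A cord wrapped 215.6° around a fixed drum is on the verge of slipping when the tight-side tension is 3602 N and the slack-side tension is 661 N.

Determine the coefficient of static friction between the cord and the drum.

μ ≈ 0.451

T₂/T₁ = e^{μβ} → μ = ln(T₂/T₁)/β.
β = 215.6° = 3.763 rad.
μ = ln(3602/661)/3.763 = ln(5.449)/3.763 = 0.451.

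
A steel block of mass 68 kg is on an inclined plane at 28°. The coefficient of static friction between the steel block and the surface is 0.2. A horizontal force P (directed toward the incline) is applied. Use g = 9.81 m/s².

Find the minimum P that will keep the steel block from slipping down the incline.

The steel block tends to slide down (tan θ > μ_s), so at the point of impending slip friction acts up-slope at its limit: f = μ_s N.
Perpendicular to the incline: N = m g cos θ + P sin θ.
Along the incline: P cos θ + μ_s N = m g sin θ, i.e. P cos θ + μ_s (m g cos θ + P sin θ) = m g sin θ.
Solving, P (cos θ + μ_s sin θ) = m g (sin θ − μ_s cos θ), so P = 667×0.2929/0.9768 = 200 N.

P_min ≈ 200 N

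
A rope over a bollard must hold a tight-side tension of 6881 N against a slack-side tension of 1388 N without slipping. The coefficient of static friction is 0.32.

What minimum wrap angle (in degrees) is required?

T₂/T₁ = e^{μβ} → β = ln(T₂/T₁)/μ.
β = ln(6881/1388)/0.32 = 1.601/0.32 = 5.003 rad.
In degrees: β = 5.003 × 180/π = 287°.

β_min ≈ 287°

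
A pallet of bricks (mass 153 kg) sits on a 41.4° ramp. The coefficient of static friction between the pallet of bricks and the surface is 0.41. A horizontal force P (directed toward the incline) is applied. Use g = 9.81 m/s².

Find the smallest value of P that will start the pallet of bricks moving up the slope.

P ≈ 3040 N

At impending motion up the slope, friction acts down-slope at its limit: f = μ_s N.
Perpendicular to the incline: N = m g cos θ + P sin θ.
Along the incline: P cos θ = m g sin θ + μ_s N = m g sin θ + μ_s (m g cos θ + P sin θ).
Solving, P (cos θ − μ_s sin θ) = m g (sin θ + μ_s cos θ), so P = 153×9.81×(sin 41.4° + 0.41 cos 41.4°)/(cos 41.4° − 0.41 sin 41.4°) = 1500×0.9689/0.479 = 3040 N.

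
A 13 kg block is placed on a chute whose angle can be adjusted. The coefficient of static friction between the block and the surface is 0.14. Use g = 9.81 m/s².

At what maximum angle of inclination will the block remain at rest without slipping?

At the slip threshold, m g sin θ = μ_s · m g cos θ, so tan θ = μ_s.
θ_max = arctan(0.14) = 7.97°.

θ_max ≈ 7.97°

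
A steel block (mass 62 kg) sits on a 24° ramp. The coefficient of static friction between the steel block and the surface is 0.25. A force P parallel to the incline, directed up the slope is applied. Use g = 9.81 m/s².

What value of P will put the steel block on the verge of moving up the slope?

At impending motion up the slope, friction acts down-slope at its limit: f = μ_s N.
P is parallel to the surface, so N = m g cos θ = 556 N.
Along the incline: P = m g sin θ + μ_s N = 247 + 0.25×556 = 386 N.

P ≈ 386 N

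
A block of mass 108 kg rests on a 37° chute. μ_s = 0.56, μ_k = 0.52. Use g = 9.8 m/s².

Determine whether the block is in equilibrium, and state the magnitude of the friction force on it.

N = m g cos θ = 845 N.
Down-slope weight component: m g sin θ = 637 N.
μ_s N = 473 N.
637 > 473 N, so it slides; kinetic friction f = μ_k N = 0.52×845 = 440 N.

f ≈ 440 N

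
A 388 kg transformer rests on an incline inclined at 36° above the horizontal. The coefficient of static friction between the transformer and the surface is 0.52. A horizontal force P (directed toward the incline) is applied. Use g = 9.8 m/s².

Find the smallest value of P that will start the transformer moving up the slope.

P ≈ 7620 N

At impending motion up the slope, friction acts down-slope at its limit: f = μ_s N.
Perpendicular to the incline: N = m g cos θ + P sin θ.
Along the incline: P cos θ = m g sin θ + μ_s N = m g sin θ + μ_s (m g cos θ + P sin θ).
Solving, P (cos θ − μ_s sin θ) = m g (sin θ + μ_s cos θ), so P = 388×9.8×(sin 36° + 0.52 cos 36°)/(cos 36° − 0.52 sin 36°) = 3800×1.008/0.5034 = 7620 N.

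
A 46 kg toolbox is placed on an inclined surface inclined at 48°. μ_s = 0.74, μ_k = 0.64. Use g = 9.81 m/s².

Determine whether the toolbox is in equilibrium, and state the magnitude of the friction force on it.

N = m g cos θ = 302 N.
Down-slope weight component: m g sin θ = 335 N.
μ_s N = 223 N.
335 > 223 N, so it slides; kinetic friction f = μ_k N = 0.64×302 = 193 N.

f ≈ 193 N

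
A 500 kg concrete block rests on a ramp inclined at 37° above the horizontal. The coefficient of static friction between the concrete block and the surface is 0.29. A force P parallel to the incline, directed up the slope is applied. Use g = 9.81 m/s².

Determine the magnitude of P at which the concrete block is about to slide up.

At impending motion up the slope, friction acts down-slope at its limit: f = μ_s N.
P is parallel to the surface, so N = m g cos θ = 3920 N.
Along the incline: P = m g sin θ + μ_s N = 2950 + 0.29×3920 = 4090 N.

P ≈ 4090 N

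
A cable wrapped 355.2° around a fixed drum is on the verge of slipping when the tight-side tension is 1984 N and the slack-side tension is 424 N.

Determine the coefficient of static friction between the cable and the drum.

T₂/T₁ = e^{μβ} → μ = ln(T₂/T₁)/β.
β = 355.2° = 6.199 rad.
μ = ln(1984/424)/6.199 = ln(4.679)/6.199 = 0.249.

μ ≈ 0.249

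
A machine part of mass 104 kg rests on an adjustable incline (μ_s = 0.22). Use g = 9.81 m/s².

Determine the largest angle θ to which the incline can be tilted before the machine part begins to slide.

θ_max ≈ 12.4°

At the slip threshold, m g sin θ = μ_s · m g cos θ, so tan θ = μ_s.
θ_max = arctan(0.22) = 12.4°.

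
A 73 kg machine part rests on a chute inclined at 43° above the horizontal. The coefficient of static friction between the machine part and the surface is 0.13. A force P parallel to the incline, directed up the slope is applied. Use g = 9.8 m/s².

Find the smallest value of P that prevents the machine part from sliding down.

The machine part tends to slide down (tan θ > μ_s), so at the point of impending slip friction acts up-slope at its limit: f = μ_s N.
P is parallel to the surface, so N = m g cos θ = 523 N.
Along the incline: P + μ_s N = m g sin θ, so P = 488 − 0.13×523 = 420 N.

P_min ≈ 420 N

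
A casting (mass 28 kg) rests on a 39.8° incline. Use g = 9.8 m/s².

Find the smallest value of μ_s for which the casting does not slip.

At the slip threshold m g sin θ = μ_s m g cos θ, so μ_s,min = tan θ.
μ_s,min = tan 39.8° = 0.833.

μ_s,min ≈ 0.833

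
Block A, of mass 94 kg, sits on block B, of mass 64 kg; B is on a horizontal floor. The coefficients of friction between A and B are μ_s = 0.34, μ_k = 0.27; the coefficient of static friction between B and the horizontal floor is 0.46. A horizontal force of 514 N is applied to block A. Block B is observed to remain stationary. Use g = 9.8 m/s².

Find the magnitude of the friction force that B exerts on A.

Normal force at the A–B interface: N₁ = m_A g = 921.2 N.
So the A–B interface can sustain at most μ_s N₁ = 313.2 N of static friction.
Since P = 514 N > 313.2 N, A slides on B; the A–B friction is kinetic: f₁ = μ_k N₁ = 0.27×921.2 = 249 N.
B experiences an equal 249 N forward from A (third law). B is in equilibrium, so the floor supplies f₂ = 249 N of static friction (limit μ_s(m_A+m_B)g = 712.3 N, not exceeded).

f ≈ 249 N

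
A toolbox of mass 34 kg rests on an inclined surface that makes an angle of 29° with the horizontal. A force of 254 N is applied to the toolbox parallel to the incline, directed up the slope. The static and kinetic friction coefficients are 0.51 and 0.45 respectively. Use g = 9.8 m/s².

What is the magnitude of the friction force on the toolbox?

Normal force: N = m g cos θ = 34 × 9.8 × cos 29° = 291.4 N.
The friction needed for equilibrium is m g sin θ − P = 161.5 − 254 = -92.46 N, measured positive up-slope.
The static-friction ceiling is μ_s N = 0.51 × 291.4 = 148.6 N.
Since |-92.46| ≤ 148.6 N, the toolbox remains in static equilibrium and friction takes exactly the required value.

f ≈ 92.5 N (down the incline)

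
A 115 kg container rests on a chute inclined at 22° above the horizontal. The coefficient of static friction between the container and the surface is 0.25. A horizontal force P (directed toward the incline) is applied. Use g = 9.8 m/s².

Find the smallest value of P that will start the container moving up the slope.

At impending motion up the slope, friction acts down-slope at its limit: f = μ_s N.
Perpendicular to the incline: N = m g cos θ + P sin θ.
Along the incline: P cos θ = m g sin θ + μ_s N = m g sin θ + μ_s (m g cos θ + P sin θ).
Solving, P (cos θ − μ_s sin θ) = m g (sin θ + μ_s cos θ), so P = 115×9.8×(sin 22° + 0.25 cos 22°)/(cos 22° − 0.25 sin 22°) = 1130×0.6064/0.8335 = 820 N.

P ≈ 820 N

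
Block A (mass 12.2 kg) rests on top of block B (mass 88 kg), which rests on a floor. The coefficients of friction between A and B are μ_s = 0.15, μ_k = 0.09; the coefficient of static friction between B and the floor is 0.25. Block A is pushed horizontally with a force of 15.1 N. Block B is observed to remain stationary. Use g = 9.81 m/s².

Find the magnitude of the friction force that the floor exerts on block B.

f ≈ 15.1 N

Between the blocks, N₁ = m_A g = 119.7 N.
Maximum static friction on A from B: μ_s N₁ = 0.15×119.7 = 17.95 N.
P = 15.1 N is within that limit, so A and B move together (both at rest); the A–B friction is simply f₁ = P = 15.1 N.
By Newton's third law B feels 15.1 N forward from A. With B stationary, the floor's static friction on B balances it: f₂ = 15.1 N (well within μ_s(m_A+m_B)g = 245.7 N).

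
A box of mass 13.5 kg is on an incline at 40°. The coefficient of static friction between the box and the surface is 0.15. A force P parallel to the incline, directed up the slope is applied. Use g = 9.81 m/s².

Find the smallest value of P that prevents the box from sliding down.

The box tends to slide down (tan θ > μ_s), so at the point of impending slip friction acts up-slope at its limit: f = μ_s N.
P is parallel to the surface, so N = m g cos θ = 101 N.
Along the incline: P + μ_s N = m g sin θ, so P = 85.1 − 0.15×101 = 69.9 N.

P_min ≈ 69.9 N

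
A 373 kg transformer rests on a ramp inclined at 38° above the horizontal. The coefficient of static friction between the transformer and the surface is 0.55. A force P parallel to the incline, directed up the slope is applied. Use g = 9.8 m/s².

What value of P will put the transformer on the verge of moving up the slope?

P ≈ 3830 N

At impending motion up the slope, friction acts down-slope at its limit: f = μ_s N.
P is parallel to the surface, so N = m g cos θ = 2880 N.
Along the incline: P = m g sin θ + μ_s N = 2250 + 0.55×2880 = 3830 N.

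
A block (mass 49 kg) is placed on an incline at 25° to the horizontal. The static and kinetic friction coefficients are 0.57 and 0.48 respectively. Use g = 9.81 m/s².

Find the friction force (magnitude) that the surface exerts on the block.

f ≈ 203 N (up the incline)

Normal force: N = m g cos θ = 49 × 9.81 × cos 25° = 435.7 N.
For equilibrium along the incline, friction must balance the weight component: f = m g sin θ = 203.1 N up the slope.
Static friction can supply at most μ_s N = 248.3 N.
Since |203.1| ≤ 248.3 N, static friction is sufficient; f equals the required value, not μ_s N.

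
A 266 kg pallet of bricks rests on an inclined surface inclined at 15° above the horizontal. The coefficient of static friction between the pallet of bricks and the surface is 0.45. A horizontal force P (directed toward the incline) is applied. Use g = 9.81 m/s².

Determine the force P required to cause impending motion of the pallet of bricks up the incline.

P ≈ 2130 N

At impending motion up the slope, friction acts down-slope at its limit: f = μ_s N.
Perpendicular to the incline: N = m g cos θ + P sin θ.
Along the incline: P cos θ = m g sin θ + μ_s N = m g sin θ + μ_s (m g cos θ + P sin θ).
Solving, P (cos θ − μ_s sin θ) = m g (sin θ + μ_s cos θ), so P = 266×9.81×(sin 15° + 0.45 cos 15°)/(cos 15° − 0.45 sin 15°) = 2610×0.6935/0.8495 = 2130 N.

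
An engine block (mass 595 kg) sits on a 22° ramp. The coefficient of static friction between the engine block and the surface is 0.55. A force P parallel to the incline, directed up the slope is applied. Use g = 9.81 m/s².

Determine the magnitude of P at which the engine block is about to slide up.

P ≈ 5160 N

At impending motion up the slope, friction acts down-slope at its limit: f = μ_s N.
P is parallel to the surface, so N = m g cos θ = 5410 N.
Along the incline: P = m g sin θ + μ_s N = 2190 + 0.55×5410 = 5160 N.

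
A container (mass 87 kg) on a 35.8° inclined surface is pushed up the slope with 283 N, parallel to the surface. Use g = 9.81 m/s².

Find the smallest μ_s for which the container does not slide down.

μ_s,min ≈ 0.312

N = m g cos θ = 692.2 N.
Friction must make up the shortfall along the incline: f = m g sin θ − P = 499.2 − 283 = 216.2 N.
At the threshold f = μ_s N, so μ_s,min = 216.2/692.2 = 0.312.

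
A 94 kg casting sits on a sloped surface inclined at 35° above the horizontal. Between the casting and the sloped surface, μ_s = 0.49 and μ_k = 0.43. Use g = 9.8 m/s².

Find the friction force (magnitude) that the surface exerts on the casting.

f ≈ 324 N (up the incline)

Perpendicular to the surface, N = m g cos θ = 94·9.8·cos 35° = 754.6 N.
Along the slope the weight component is m g sin θ = 528.4 N; friction must supply exactly this, acting up-slope.
Static friction can supply at most μ_s N = 369.8 N.
|528.4| exceeds 369.8 N, so the casting slips down-slope; friction is kinetic, f = μ_k N = 0.43×754.6 = 324 N.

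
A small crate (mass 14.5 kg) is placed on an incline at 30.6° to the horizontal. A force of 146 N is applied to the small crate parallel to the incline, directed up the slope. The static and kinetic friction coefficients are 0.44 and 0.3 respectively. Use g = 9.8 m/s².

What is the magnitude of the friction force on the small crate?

The normal reaction is N = m g cos θ = 122.3 N.
Parallel to the incline, ΣF = 0 gives f = m g sin θ − P = 72.33 − 146 = -73.67 N (up-slope positive).
Maximum static friction available: μ_s N = 0.44 × 122.3 = 53.82 N.
Since |-73.67| > 53.82 N, static friction cannot hold it; the small crate slides up the incline and kinetic friction applies: f = μ_k N = 0.3 × 122.3 = 36.7 N.

f ≈ 36.7 N (down the incline)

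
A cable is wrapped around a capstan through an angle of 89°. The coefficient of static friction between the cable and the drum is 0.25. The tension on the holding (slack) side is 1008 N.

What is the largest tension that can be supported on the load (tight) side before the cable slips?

At impending slip the capstan equation gives T₂/T₁ = e^{μβ} with β in radians.
β = 89° × π/180 = 1.553 rad.
e^{μβ} = e^{0.25×1.553} = 1.475.
T₂ = T₁ · e^{μβ} = 1008 × 1.475 = 1490 N.

T_max ≈ 1490 N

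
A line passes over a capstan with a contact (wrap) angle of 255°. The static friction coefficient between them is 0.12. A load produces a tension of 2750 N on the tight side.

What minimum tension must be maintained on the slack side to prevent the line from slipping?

T_min ≈ 1610 N

Capstan equation at impending slip: T_tight/T_slack = e^{μβ}.
β = 255° = 4.451 rad; e^{μβ} = e^{0.12×4.451} = 1.706.
T_slack = T_tight / e^{μβ} = 2750 / 1.706 = 1610 N.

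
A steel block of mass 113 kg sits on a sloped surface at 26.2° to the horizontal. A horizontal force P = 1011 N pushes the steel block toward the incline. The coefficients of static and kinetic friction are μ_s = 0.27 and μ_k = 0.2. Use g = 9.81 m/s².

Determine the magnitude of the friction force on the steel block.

Resolve perpendicular to the incline: N = m g cos θ + P sin θ = 113×9.81×cos 26.2° + 1011×sin 26.2° = 1441 N.
Parallel to the incline: P cos θ − m g sin θ = 907.1 − 489.4 = 417.7 N; the friction needed to balance this is 417.7 N acting down the slope.
Maximum static friction: μ_s N = 0.27 × 1441 = 389.1 N.
The required 417.7 N exceeds the static limit, so the steel block slides up-slope and f = μ_k N = 0.2×1441 = 288 N.

f ≈ 288 N (down the incline)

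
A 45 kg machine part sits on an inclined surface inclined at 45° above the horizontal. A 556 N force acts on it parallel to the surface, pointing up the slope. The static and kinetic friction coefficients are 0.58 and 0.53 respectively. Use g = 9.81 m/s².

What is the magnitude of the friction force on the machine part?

Perpendicular to the surface, N = m g cos θ = 45·9.81·cos 45° = 312.2 N.
For equilibrium along the incline the friction force must supply f = m g sin θ − P = 312.2 − 556 = -243.8 N (positive meaning up-slope).
Static friction can supply at most μ_s N = 181 N.
|-243.8| exceeds 181 N, so the machine part slips up-slope; friction is kinetic, f = μ_k N = 0.53×312.2 = 165 N.

f ≈ 165 N (down the incline)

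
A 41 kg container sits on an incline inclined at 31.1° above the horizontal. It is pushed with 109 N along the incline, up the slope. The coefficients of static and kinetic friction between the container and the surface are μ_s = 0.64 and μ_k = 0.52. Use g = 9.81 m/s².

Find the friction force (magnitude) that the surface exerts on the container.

f ≈ 98.8 N (up the incline)

Perpendicular to the surface, N = m g cos θ = 41·9.81·cos 31.1° = 344.4 N.
Parallel to the incline, ΣF = 0 gives f = m g sin θ − P = 207.8 − 109 = 98.75 N (up-slope positive).
Static friction can supply at most μ_s N = 220.4 N.
Since |98.75| ≤ 220.4 N, static friction is sufficient; f equals the required value, not μ_s N.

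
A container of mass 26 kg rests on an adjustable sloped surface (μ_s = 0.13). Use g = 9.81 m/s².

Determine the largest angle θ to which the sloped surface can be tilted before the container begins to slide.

At the slip threshold, m g sin θ = μ_s · m g cos θ, so tan θ = μ_s.
θ_max = arctan(0.13) = 7.41°.

θ_max ≈ 7.41°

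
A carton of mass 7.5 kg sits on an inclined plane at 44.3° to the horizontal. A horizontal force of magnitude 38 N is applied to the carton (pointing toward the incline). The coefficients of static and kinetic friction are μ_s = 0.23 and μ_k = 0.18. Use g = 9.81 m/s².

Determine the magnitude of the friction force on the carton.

f ≈ 14.3 N (up the incline)

Resolve perpendicular to the incline: N = m g cos θ + P sin θ = 7.5×9.81×cos 44.3° + 38×sin 44.3° = 79.2 N.
Parallel to the incline: P cos θ − m g sin θ = 27.2 − 51.39 = -24.19 N; the friction needed to balance this is 24.19 N acting up the slope.
The limit of static friction is μ_s N = 18.22 N.
|f_req| = 24.19 > 18.22 N → the carton slides down the incline; f = μ_k N = 0.18 × 79.2 = 14.3 N.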